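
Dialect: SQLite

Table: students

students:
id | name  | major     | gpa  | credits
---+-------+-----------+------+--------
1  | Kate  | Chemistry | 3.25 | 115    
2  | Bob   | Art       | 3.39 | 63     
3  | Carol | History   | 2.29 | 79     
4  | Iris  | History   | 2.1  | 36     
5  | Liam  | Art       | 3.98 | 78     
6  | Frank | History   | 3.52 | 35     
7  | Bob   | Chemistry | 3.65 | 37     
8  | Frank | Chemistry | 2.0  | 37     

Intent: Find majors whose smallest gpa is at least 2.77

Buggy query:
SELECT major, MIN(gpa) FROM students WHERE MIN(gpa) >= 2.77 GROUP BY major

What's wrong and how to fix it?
Bug: MIN() in WHERE is a misuse of aggregate

Fix: Use HAVING for the per-group MIN condition

Corrected query:
SELECT major, MIN(gpa) FROM students GROUP BY major HAVING MIN(gpa) >= 2.77

Result:
major | MIN(gpa)
------+---------
Art   | 3.39    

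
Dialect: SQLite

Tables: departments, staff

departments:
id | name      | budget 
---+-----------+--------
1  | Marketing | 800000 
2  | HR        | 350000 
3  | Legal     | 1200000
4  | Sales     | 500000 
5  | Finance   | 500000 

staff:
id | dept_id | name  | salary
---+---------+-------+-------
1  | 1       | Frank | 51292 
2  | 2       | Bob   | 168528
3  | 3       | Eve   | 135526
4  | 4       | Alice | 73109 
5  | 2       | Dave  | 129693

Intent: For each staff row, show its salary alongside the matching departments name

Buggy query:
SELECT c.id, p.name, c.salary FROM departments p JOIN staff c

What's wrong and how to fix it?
Bug: JOIN with no ON clause produces a cartesian product; every staff row pairs with every departments row

Fix: Add ON c.dept_id = p.id to the JOIN

Corrected query:
SELECT c.id, p.name, c.salary FROM departments p JOIN staff c ON c.dept_id = p.id

Result:
id | name      | salary
---+-----------+-------
1  | Marketing | 51292 
2  | HR        | 168528
3  | Legal     | 135526
4  | Sales     | 73109 
5  | HR        | 129693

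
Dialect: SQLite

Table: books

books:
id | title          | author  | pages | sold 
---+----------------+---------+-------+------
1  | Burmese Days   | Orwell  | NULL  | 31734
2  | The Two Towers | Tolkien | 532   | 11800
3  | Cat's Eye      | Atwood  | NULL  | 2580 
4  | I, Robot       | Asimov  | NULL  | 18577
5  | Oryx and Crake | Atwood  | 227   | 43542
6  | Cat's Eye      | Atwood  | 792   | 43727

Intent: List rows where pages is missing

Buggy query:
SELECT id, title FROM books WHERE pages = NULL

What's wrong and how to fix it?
Bug: '= NULL' is always unknown in SQL three-valued logic, so no rows match

Fix: Replace '= NULL' with 'IS NULL'

Corrected query:
SELECT id, title FROM books WHERE pages IS NULL

Result:
id | title       
---+-------------
1  | Burmese Days
3  | Cat's Eye   
4  | I, Robot    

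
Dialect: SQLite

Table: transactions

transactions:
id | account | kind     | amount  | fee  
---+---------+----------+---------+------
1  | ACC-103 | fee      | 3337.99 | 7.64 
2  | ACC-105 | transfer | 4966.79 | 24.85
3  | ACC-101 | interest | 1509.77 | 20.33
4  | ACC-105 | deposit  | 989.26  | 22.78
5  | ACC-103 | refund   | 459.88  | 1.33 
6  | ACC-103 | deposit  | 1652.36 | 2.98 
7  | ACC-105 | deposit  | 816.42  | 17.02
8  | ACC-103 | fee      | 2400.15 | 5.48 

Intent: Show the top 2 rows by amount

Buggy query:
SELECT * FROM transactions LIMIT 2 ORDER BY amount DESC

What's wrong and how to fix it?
Bug: LIMIT must come after ORDER BY

Fix: Swap the clauses: ORDER BY first, then LIMIT

Corrected query:
SELECT * FROM transactions ORDER BY amount DESC LIMIT 2

Result:
id | account | kind     | amount  | fee  
---+---------+----------+---------+------
2  | ACC-105 | transfer | 4966.79 | 24.85
1  | ACC-103 | fee      | 3337.99 | 7.64 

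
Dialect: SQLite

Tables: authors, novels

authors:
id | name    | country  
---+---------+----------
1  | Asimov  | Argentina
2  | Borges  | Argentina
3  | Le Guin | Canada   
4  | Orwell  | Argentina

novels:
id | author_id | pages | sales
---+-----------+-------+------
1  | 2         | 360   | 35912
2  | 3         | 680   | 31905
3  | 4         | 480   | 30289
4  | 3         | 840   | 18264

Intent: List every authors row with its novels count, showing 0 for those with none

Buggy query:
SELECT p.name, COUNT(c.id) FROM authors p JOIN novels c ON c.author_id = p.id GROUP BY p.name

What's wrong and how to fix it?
Bug: INNER JOIN drops authors rows that have no matching novels rows

Fix: Use LEFT JOIN so parents without children still appear (COUNT(c.id) gives 0)

Corrected query:
SELECT p.name, COUNT(c.id) FROM authors p LEFT JOIN novels c ON c.author_id = p.id GROUP BY p.name

Result:
name    | COUNT(c.id)
--------+------------
Asimov  | 0          
Borges  | 1          
Le Guin | 2          
Orwell  | 1          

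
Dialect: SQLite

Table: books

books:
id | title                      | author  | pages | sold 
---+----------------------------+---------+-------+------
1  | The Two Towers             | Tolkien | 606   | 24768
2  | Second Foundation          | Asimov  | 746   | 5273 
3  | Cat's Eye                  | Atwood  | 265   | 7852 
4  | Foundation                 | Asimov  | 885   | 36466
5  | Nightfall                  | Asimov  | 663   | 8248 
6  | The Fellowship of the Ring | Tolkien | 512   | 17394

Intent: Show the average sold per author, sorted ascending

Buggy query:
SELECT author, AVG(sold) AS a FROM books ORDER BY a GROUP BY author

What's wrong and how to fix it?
Bug: GROUP BY must precede ORDER BY

Fix: Move ORDER BY to the end, after GROUP BY

Corrected query:
SELECT author, AVG(sold) AS a FROM books GROUP BY author ORDER BY a

Result:
author  | a           
--------+-------------
Atwood  | 7852        
Asimov  | 16662.333333
Tolkien | 21081       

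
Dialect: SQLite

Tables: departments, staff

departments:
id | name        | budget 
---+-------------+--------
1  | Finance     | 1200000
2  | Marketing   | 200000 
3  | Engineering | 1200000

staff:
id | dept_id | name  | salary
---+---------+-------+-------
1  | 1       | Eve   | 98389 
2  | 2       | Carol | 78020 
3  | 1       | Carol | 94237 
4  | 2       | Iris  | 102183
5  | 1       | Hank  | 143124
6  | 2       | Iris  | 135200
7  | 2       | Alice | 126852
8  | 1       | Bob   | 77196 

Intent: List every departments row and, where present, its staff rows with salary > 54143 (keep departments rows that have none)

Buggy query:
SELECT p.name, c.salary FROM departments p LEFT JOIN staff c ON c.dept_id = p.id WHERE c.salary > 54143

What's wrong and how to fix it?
Bug: Filtering c.salary in WHERE discards the NULL rows produced by LEFT JOIN, turning it into an inner join

Fix: Move the right-table condition into the ON clause so unmatched parents are kept

Corrected query:
SELECT p.name, c.salary FROM departments p LEFT JOIN staff c ON c.dept_id = p.id AND c.salary > 54143

Result:
name        | salary
------------+-------
Finance     | 77196 
Finance     | 94237 
Finance     | 98389 
Finance     | 143124
Marketing   | 78020 
Marketing   | 102183
Marketing   | 126852
Marketing   | 135200
Engineering | NULL  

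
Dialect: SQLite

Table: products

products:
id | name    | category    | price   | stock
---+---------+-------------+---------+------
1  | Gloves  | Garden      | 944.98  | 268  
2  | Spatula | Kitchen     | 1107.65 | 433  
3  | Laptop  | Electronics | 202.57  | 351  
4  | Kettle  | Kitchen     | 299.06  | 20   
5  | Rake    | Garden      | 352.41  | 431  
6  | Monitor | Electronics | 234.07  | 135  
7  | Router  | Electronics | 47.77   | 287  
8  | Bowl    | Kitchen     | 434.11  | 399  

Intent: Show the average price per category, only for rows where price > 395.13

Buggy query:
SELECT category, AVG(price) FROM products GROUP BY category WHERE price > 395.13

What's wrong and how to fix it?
Bug: Row-level WHERE must come before GROUP BY in the clause order

Fix: Move the WHERE clause before GROUP BY

Corrected query:
SELECT category, AVG(price) FROM products WHERE price > 395.13 GROUP BY category

Result:
category | AVG(price)
---------+-----------
Garden   | 944.98    
Kitchen  | 770.88    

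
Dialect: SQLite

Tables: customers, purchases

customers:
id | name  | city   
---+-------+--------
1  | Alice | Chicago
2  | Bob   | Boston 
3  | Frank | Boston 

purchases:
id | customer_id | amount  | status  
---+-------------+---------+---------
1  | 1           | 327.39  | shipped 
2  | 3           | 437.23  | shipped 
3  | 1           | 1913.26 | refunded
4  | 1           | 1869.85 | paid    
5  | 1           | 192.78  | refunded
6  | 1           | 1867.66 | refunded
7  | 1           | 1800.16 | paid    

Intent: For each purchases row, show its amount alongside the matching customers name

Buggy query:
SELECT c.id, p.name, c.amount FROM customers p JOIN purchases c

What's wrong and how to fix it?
Bug: Missing join condition: each purchases row is matched to all customers rows instead of just its own

Fix: Specify the join condition linking the foreign key to the parent id

Corrected query:
SELECT c.id, p.name, c.amount FROM customers p JOIN purchases c ON c.customer_id = p.id

Result:
id | name  | amount 
---+-------+--------
1  | Alice | 327.39 
2  | Frank | 437.23 
3  | Alice | 1913.26
4  | Alice | 1869.85
5  | Alice | 192.78 
6  | Alice | 1867.66
7  | Alice | 1800.16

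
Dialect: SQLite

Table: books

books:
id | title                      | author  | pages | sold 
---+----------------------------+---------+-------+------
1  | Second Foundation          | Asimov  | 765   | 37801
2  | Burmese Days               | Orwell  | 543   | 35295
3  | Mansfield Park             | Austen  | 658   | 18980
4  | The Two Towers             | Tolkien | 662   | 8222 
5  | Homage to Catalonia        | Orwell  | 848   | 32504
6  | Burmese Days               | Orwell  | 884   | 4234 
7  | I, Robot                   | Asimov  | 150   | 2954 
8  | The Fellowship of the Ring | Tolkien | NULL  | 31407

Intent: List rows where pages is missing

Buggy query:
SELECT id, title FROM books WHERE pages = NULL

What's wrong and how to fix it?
Bug: Comparing to NULL with '=' never matches; NULL = NULL is unknown, not true

Fix: Use IS NULL to test for NULL

Corrected query:
SELECT id, title FROM books WHERE pages IS NULL

Result:
id | title                     
---+---------------------------
8  | The Fellowship of the Ring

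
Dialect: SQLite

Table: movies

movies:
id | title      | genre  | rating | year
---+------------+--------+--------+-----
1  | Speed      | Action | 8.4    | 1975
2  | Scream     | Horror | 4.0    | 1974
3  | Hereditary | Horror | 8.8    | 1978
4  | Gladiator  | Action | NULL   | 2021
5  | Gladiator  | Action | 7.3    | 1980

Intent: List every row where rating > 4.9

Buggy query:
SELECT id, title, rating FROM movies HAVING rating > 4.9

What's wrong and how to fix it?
Bug: This is a non-aggregate query (no GROUP BY, no aggregates), so in SQLite the HAVING clause is invalid here; a row-level condition belongs in WHERE

Fix: Use WHERE for row-level filtering

Corrected query:
SELECT id, title, rating FROM movies WHERE rating > 4.9

Result:
id | title      | rating
---+------------+-------
1  | Speed      | 8.4   
3  | Hereditary | 8.8   
5  | Gladiator  | 7.3   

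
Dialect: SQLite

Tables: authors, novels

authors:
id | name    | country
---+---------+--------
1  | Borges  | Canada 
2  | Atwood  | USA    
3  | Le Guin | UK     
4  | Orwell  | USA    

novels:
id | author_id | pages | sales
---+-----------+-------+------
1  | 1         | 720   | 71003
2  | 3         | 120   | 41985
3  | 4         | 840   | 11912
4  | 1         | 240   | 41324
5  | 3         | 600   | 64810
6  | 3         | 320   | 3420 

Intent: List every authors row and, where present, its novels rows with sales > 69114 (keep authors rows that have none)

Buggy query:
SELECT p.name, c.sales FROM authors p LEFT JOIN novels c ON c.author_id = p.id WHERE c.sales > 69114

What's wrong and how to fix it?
Bug: A WHERE condition on the right-hand table after LEFT JOIN drops unmatched parents

Fix: Move the right-table condition into the ON clause so unmatched parents are kept

Corrected query:
SELECT p.name, c.sales FROM authors p LEFT JOIN novels c ON c.author_id = p.id AND c.sales > 69114

Result:
name    | sales
--------+------
Borges  | 71003
Atwood  | NULL 
Le Guin | NULL 
Orwell  | NULL 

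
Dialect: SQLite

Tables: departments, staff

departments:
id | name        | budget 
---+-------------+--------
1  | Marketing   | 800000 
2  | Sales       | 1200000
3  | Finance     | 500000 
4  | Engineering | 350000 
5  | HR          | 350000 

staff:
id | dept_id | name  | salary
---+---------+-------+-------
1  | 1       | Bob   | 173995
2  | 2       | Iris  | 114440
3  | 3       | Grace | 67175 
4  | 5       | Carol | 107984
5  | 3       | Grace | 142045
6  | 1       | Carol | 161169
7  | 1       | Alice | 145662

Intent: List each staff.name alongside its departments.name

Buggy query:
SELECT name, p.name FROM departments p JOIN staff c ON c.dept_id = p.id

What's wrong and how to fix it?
Bug: 'name' exists in both joined tables, so the database can't tell which one is meant

Fix: Qualify the column with its table alias (c.name)

Corrected query:
SELECT c.name, p.name FROM departments p JOIN staff c ON c.dept_id = p.id

Result:
name  | name     
------+----------
Bob   | Marketing
Iris  | Sales    
Grace | Finance  
Carol | HR       
Grace | Finance  
Carol | Marketing
Alice | Marketing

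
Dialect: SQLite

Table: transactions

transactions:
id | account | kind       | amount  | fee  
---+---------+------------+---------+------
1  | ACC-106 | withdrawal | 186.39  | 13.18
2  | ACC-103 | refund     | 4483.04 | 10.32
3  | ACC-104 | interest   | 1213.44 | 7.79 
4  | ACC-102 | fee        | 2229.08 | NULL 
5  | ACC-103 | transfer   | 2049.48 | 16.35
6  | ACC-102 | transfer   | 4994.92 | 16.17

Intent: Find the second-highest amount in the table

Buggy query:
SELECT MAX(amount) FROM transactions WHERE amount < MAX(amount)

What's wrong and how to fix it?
Bug: The inner MAX is an aggregate inside WHERE, which is not allowed

Fix: Put the inner MAX in a scalar subquery

Corrected query:
SELECT MAX(amount) FROM transactions WHERE amount < (SELECT MAX(amount) FROM transactions)

Result:
MAX(amount)
-----------
4483.04    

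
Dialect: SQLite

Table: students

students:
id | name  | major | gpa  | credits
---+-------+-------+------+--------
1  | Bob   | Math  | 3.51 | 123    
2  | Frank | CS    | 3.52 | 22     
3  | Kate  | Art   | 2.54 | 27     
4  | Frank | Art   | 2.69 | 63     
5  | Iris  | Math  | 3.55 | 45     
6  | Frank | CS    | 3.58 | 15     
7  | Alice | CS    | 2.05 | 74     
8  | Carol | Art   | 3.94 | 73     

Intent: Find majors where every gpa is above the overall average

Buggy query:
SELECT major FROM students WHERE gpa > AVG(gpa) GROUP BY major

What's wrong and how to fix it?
Bug: AVG() is an aggregate; it can't sit directly in WHERE

Fix: Use a subquery for AVG and a HAVING MIN(...) filter so the condition holds for every row in the group

Corrected query:
SELECT major FROM students GROUP BY major HAVING MIN(gpa) > (SELECT AVG(gpa) FROM students)

Result:
major
-----
Math 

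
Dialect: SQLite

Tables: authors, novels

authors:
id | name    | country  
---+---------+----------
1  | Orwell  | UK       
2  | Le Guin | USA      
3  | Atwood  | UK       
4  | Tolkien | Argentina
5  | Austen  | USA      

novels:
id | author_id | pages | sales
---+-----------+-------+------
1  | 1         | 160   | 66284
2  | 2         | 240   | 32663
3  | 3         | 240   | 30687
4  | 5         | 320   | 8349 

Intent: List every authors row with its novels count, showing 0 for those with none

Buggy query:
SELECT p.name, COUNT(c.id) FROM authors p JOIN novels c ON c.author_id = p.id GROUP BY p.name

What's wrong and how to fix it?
Bug: An inner join excludes parents with zero children

Fix: Use LEFT JOIN so parents without children still appear (COUNT(c.id) gives 0)

Corrected query:
SELECT p.name, COUNT(c.id) FROM authors p LEFT JOIN novels c ON c.author_id = p.id GROUP BY p.name

Result:
name    | COUNT(c.id)
--------+------------
Atwood  | 1          
Austen  | 1          
Le Guin | 1          
Orwell  | 1          
Tolkien | 0          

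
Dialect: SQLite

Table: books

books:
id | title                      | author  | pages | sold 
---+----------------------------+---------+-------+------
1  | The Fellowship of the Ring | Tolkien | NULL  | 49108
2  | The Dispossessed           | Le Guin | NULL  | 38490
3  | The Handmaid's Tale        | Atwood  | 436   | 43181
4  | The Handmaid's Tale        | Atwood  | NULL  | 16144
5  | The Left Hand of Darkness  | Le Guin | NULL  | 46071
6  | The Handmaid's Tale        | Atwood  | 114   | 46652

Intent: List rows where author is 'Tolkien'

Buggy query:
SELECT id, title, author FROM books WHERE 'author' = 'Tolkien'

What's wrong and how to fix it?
Bug: Single quotes denote string literals in SQL; the column name is being compared as a constant string

Fix: Reference the column as author without single quotes

Corrected query:
SELECT id, title, author FROM books WHERE author = 'Tolkien'

Result:
id | title                      | author 
---+----------------------------+--------
1  | The Fellowship of the Ring | Tolkien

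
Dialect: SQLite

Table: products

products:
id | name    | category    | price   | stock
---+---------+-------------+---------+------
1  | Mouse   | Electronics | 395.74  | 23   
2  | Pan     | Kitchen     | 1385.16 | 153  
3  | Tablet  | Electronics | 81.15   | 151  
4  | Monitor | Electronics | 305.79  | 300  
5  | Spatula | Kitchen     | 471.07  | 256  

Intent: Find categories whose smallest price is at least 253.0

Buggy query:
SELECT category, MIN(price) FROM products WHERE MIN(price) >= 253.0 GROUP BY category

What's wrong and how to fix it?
Bug: Aggregates like MIN are computed per group after WHERE runs

Fix: Use HAVING for the per-group MIN condition

Corrected query:
SELECT category, MIN(price) FROM products GROUP BY category HAVING MIN(price) >= 253.0

Result:
category | MIN(price)
---------+-----------
Kitchen  | 471.07    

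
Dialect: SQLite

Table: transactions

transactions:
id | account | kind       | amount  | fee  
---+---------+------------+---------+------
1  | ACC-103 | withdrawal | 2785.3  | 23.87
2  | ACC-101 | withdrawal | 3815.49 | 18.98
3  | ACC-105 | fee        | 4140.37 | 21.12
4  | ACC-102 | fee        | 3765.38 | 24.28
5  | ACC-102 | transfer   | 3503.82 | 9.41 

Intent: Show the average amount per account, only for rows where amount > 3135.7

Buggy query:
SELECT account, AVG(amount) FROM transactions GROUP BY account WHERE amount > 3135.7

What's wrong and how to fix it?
Bug: WHERE cannot follow GROUP BY

Fix: Move the WHERE clause before GROUP BY

Corrected query:
SELECT account, AVG(amount) FROM transactions WHERE amount > 3135.7 GROUP BY account

Result:
account | AVG(amount)
--------+------------
ACC-101 | 3815.49    
ACC-102 | 3634.6     
ACC-105 | 4140.37    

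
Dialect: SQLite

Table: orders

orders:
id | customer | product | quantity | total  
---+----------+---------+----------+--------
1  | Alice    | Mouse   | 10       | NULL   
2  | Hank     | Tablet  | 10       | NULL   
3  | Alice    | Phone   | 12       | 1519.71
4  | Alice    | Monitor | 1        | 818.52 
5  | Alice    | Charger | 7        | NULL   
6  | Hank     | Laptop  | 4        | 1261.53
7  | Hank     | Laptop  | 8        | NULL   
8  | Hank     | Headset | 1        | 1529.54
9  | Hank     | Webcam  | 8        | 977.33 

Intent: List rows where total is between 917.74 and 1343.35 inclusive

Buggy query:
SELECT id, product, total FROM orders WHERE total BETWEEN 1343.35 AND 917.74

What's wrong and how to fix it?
Bug: The bounds are reversed; BETWEEN a AND b requires a <= b to match anything

Fix: Swap the bounds so the smaller value comes first

Corrected query:
SELECT id, product, total FROM orders WHERE total BETWEEN 917.74 AND 1343.35

Result:
id | product | total  
---+---------+--------
6  | Laptop  | 1261.53
9  | Webcam  | 977.33 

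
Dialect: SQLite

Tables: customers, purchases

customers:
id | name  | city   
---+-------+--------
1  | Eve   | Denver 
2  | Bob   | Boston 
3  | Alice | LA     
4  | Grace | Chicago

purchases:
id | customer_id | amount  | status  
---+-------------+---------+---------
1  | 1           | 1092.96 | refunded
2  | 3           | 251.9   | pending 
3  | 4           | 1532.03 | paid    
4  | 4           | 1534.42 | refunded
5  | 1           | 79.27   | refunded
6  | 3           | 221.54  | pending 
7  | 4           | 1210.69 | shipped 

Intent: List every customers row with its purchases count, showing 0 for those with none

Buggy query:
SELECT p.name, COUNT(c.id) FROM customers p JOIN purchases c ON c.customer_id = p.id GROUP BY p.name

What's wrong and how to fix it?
Bug: An inner join excludes parents with zero children

Fix: Switch to LEFT JOIN to retain unmatched parent rows

Corrected query:
SELECT p.name, COUNT(c.id) FROM customers p LEFT JOIN purchases c ON c.customer_id = p.id GROUP BY p.name

Result:
name  | COUNT(c.id)
------+------------
Alice | 2          
Bob   | 0          
Eve   | 2          
Grace | 3          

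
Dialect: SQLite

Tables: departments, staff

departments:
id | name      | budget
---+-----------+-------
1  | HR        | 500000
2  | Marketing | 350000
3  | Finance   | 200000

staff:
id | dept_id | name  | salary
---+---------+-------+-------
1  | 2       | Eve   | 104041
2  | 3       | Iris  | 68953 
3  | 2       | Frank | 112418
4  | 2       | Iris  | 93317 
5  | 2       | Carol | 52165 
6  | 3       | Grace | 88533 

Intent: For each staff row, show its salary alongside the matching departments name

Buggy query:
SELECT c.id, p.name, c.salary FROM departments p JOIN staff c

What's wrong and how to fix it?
Bug: Missing join condition: each staff row is matched to all departments rows instead of just its own

Fix: Add ON c.dept_id = p.id to the JOIN

Corrected query:
SELECT c.id, p.name, c.salary FROM departments p JOIN staff c ON c.dept_id = p.id

Result:
id | name      | salary
---+-----------+-------
1  | Marketing | 104041
2  | Finance   | 68953 
3  | Marketing | 112418
4  | Marketing | 93317 
5  | Marketing | 52165 
6  | Finance   | 88533 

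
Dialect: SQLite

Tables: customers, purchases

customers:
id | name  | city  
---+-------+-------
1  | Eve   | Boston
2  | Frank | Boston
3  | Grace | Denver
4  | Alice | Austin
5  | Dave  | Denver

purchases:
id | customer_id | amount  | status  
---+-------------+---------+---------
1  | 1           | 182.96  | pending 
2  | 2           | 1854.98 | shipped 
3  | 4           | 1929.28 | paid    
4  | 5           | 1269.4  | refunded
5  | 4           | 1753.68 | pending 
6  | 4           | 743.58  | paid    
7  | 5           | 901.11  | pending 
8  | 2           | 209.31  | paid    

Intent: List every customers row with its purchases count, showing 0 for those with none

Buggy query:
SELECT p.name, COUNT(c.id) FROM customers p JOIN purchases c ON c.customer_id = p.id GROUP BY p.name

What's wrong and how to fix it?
Bug: An inner join excludes parents with zero children

Fix: Use LEFT JOIN so parents without children still appear (COUNT(c.id) gives 0)

Corrected query:
SELECT p.name, COUNT(c.id) FROM customers p LEFT JOIN purchases c ON c.customer_id = p.id GROUP BY p.name

Result:
name  | COUNT(c.id)
------+------------
Alice | 3          
Dave  | 2          
Eve   | 1          
Frank | 2          
Grace | 0          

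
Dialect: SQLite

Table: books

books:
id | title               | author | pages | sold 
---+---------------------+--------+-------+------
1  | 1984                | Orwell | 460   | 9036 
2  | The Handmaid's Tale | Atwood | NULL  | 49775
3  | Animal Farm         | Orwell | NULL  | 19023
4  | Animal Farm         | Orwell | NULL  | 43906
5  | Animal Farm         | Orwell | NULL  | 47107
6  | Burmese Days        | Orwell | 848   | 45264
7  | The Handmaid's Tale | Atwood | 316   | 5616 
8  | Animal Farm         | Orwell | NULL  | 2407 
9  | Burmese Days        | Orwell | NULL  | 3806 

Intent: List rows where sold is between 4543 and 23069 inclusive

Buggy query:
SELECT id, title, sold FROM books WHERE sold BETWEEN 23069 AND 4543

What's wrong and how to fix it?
Bug: BETWEEN expects the lower bound first; with 23069 AND 4543 the range is empty

Fix: Swap the bounds so the smaller value comes first

Corrected query:
SELECT id, title, sold FROM books WHERE sold BETWEEN 4543 AND 23069

Result:
id | title               | sold 
---+---------------------+------
1  | 1984                | 9036 
3  | Animal Farm         | 19023
7  | The Handmaid's Tale | 5616 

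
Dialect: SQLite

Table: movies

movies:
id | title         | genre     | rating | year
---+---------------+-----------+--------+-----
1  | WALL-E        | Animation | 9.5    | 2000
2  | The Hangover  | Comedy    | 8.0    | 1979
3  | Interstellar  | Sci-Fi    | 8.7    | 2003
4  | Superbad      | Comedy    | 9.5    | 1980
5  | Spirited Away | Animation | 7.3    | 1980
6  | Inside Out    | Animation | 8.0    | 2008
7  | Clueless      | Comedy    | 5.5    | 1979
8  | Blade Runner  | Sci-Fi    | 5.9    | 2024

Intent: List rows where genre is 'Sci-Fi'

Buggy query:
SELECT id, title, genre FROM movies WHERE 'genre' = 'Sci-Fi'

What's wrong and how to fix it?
Bug: 'genre' in single quotes is a string literal, not the column; the comparison is literal-vs-literal and never true

Fix: Reference the column as genre without single quotes

Corrected query:
SELECT id, title, genre FROM movies WHERE genre = 'Sci-Fi'

Result:
id | title        | genre 
---+--------------+-------
3  | Interstellar | Sci-Fi
8  | Blade Runner | Sci-Fi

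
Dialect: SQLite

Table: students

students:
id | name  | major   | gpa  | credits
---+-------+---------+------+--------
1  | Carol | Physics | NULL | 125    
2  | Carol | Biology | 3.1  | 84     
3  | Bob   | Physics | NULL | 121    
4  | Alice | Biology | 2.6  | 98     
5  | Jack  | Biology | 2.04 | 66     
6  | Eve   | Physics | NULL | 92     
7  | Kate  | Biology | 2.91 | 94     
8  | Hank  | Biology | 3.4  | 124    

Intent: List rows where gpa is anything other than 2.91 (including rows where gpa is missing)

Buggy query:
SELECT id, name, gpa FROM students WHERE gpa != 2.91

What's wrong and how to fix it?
Bug: 'gpa != 2.91' is unknown when gpa is NULL, so NULL rows are silently excluded

Fix: Handle NULL separately with IS NULL alongside the inequality

Corrected query:
SELECT id, name, gpa FROM students WHERE gpa != 2.91 OR gpa IS NULL

Result:
id | name  | gpa 
---+-------+-----
1  | Carol | NULL
2  | Carol | 3.1 
3  | Bob   | NULL
4  | Alice | 2.6 
5  | Jack  | 2.04
6  | Eve   | NULL
8  | Hank  | 3.4 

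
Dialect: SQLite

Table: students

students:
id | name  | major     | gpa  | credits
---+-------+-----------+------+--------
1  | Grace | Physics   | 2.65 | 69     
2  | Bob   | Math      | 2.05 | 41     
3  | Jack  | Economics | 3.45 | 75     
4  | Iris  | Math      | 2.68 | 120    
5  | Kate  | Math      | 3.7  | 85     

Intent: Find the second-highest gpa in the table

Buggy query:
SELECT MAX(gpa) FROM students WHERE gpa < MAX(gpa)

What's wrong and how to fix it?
Bug: The inner MAX is an aggregate inside WHERE, which is not allowed

Fix: Compute the overall MAX in a subquery, then take MAX of rows below it

Corrected query:
SELECT MAX(gpa) FROM students WHERE gpa < (SELECT MAX(gpa) FROM students)

Result:
MAX(gpa)
--------
3.45    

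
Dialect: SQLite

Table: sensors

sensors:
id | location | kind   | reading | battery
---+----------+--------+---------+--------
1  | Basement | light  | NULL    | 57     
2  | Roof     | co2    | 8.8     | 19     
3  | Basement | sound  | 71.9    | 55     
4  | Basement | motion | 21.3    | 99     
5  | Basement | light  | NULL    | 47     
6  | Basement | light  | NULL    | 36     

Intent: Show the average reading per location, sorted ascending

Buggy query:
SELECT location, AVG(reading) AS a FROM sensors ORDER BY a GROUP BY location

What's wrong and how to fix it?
Bug: GROUP BY must precede ORDER BY

Fix: Move ORDER BY to the end, after GROUP BY

Corrected query:
SELECT location, AVG(reading) AS a FROM sensors GROUP BY location ORDER BY a

Result:
location | a   
---------+-----
Roof     | 8.8 
Basement | 46.6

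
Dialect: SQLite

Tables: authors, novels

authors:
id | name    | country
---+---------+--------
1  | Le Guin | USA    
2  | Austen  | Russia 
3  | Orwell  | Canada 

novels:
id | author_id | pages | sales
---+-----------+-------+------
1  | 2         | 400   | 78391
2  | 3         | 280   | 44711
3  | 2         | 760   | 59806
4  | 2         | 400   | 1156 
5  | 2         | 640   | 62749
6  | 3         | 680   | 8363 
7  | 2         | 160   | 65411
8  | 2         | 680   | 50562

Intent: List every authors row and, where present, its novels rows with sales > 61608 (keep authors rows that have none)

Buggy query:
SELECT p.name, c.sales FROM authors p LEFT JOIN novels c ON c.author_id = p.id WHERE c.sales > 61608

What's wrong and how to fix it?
Bug: Filtering c.sales in WHERE discards the NULL rows produced by LEFT JOIN, turning it into an inner join

Fix: Move the right-table condition into the ON clause so unmatched parents are kept

Corrected query:
SELECT p.name, c.sales FROM authors p LEFT JOIN novels c ON c.author_id = p.id AND c.sales > 61608

Result:
name    | sales
--------+------
Le Guin | NULL 
Austen  | 62749
Austen  | 65411
Austen  | 78391
Orwell  | NULL 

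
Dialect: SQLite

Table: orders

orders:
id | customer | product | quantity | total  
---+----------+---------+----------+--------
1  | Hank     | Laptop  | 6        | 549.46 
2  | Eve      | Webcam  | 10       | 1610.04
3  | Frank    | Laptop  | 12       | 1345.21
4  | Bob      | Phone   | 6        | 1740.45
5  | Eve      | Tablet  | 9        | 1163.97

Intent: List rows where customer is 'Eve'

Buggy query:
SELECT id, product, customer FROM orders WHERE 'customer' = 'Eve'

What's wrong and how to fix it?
Bug: 'customer' in single quotes is a string literal, not the column; the comparison is literal-vs-literal and never true

Fix: Reference the column as customer without single quotes

Corrected query:
SELECT id, product, customer FROM orders WHERE customer = 'Eve'

Result:
id | product | customer
---+---------+---------
2  | Webcam  | Eve     
5  | Tablet  | Eve     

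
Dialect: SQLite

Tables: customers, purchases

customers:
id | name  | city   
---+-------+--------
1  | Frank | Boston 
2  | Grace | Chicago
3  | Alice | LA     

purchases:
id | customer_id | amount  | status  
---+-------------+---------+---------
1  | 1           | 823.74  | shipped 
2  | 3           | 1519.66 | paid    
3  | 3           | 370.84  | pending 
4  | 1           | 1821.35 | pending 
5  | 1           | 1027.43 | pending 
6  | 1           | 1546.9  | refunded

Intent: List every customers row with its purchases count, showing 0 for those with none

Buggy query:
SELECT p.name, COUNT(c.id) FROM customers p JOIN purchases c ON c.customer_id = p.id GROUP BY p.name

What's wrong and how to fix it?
Bug: An inner join excludes parents with zero children

Fix: Use LEFT JOIN so parents without children still appear (COUNT(c.id) gives 0)

Corrected query:
SELECT p.name, COUNT(c.id) FROM customers p LEFT JOIN purchases c ON c.customer_id = p.id GROUP BY p.name

Result:
name  | COUNT(c.id)
------+------------
Alice | 2          
Frank | 4          
Grace | 0          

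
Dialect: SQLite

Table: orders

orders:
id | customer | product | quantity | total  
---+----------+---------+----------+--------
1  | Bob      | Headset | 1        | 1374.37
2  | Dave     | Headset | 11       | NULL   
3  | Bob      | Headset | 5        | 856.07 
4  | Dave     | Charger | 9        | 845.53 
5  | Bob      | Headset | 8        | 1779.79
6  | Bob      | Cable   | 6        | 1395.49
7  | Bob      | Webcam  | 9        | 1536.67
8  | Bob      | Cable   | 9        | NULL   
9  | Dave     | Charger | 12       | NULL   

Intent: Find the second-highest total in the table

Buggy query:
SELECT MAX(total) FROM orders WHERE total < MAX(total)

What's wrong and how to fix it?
Bug: The inner MAX is an aggregate inside WHERE, which is not allowed

Fix: Compute the overall MAX in a subquery, then take MAX of rows below it

Corrected query:
SELECT MAX(total) FROM orders WHERE total < (SELECT MAX(total) FROM orders)

Result:
MAX(total)
----------
1536.67   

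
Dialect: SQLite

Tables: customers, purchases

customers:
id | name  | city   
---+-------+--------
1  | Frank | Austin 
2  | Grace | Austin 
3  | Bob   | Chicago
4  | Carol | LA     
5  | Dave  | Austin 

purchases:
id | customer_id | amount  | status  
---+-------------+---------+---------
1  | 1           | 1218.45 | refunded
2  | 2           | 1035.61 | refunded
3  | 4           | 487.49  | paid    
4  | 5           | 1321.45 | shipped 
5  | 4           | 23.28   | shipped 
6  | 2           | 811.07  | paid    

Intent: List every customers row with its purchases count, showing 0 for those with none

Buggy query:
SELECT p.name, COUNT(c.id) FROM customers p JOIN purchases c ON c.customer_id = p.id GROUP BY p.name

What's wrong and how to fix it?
Bug: An inner join excludes parents with zero children

Fix: Use LEFT JOIN so parents without children still appear (COUNT(c.id) gives 0)

Corrected query:
SELECT p.name, COUNT(c.id) FROM customers p LEFT JOIN purchases c ON c.customer_id = p.id GROUP BY p.name

Result:
name  | COUNT(c.id)
------+------------
Bob   | 0          
Carol | 2          
Dave  | 1          
Frank | 1          
Grace | 2          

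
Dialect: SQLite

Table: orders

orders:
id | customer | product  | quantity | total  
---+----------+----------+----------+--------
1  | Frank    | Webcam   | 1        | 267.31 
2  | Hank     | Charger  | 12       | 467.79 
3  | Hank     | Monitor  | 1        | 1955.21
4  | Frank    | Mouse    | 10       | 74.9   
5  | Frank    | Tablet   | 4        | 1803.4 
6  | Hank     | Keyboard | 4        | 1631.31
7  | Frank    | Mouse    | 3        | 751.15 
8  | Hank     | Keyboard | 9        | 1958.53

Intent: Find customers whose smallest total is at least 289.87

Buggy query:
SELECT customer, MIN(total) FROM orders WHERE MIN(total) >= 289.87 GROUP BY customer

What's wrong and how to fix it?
Bug: MIN() in WHERE is a misuse of aggregate

Fix: Use HAVING for the per-group MIN condition

Corrected query:
SELECT customer, MIN(total) FROM orders GROUP BY customer HAVING MIN(total) >= 289.87

Result:
customer | MIN(total)
---------+-----------
Hank     | 467.79    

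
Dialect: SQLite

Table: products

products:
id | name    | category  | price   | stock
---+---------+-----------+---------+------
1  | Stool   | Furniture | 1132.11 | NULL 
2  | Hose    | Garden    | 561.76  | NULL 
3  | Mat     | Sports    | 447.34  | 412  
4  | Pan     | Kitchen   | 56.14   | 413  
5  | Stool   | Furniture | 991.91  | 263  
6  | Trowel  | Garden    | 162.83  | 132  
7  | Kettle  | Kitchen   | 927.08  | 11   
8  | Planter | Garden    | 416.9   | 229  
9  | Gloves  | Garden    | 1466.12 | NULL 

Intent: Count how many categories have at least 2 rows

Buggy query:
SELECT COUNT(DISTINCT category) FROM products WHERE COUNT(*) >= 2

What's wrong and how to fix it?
Bug: COUNT(*) cannot appear in WHERE; the per-group count doesn't exist yet

Fix: Use a subquery that GROUPs and filters with HAVING, then count its rows

Corrected query:
SELECT COUNT(*) FROM (SELECT category FROM products GROUP BY category HAVING COUNT(*) >= 2)

Result:
COUNT(*)
--------
3       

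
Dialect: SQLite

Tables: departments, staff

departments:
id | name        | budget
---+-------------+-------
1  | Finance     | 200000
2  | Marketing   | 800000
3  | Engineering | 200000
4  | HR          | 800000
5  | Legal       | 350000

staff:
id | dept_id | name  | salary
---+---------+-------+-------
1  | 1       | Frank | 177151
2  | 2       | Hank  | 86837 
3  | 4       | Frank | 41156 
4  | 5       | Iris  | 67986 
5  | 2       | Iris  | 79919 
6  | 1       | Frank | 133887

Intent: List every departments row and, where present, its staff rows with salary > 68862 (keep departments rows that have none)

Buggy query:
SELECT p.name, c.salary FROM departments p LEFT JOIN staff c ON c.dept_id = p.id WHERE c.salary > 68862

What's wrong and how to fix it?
Bug: Filtering c.salary in WHERE discards the NULL rows produced by LEFT JOIN, turning it into an inner join

Fix: Put 'c.salary > 68862' in the JOIN's ON clause instead of WHERE

Corrected query:
SELECT p.name, c.salary FROM departments p LEFT JOIN staff c ON c.dept_id = p.id AND c.salary > 68862

Result:
name        | salary
------------+-------
Finance     | 133887
Finance     | 177151
Marketing   | 79919 
Marketing   | 86837 
Engineering | NULL  
HR          | NULL  
Legal       | NULL  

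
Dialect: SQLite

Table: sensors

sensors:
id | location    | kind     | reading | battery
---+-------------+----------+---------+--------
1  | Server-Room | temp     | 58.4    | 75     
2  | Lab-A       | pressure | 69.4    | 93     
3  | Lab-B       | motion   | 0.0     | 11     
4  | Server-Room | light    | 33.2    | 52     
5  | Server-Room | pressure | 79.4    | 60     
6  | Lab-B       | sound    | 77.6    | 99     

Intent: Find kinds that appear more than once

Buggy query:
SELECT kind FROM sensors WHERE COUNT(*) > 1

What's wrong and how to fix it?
Bug: WHERE can't reference COUNT(*); aggregates are computed after WHERE

Fix: GROUP BY kind, then filter groups with HAVING COUNT(*) > 1

Corrected query:
SELECT kind FROM sensors GROUP BY kind HAVING COUNT(*) > 1

Result:
kind    
--------
pressure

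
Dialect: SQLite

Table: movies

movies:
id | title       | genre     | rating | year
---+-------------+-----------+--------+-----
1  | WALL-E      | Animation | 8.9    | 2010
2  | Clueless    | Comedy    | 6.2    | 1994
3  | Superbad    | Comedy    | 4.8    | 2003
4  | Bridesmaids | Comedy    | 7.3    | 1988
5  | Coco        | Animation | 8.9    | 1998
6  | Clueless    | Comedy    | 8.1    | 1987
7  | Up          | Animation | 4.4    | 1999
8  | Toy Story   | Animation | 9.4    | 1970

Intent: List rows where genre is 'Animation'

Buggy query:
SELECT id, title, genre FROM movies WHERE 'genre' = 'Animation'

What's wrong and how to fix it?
Bug: Single quotes denote string literals in SQL; the column name is being compared as a constant string

Fix: Reference the column as genre without single quotes

Corrected query:
SELECT id, title, genre FROM movies WHERE genre = 'Animation'

Result:
id | title     | genre    
---+-----------+----------
1  | WALL-E    | Animation
5  | Coco      | Animation
7  | Up        | Animation
8  | Toy Story | Animation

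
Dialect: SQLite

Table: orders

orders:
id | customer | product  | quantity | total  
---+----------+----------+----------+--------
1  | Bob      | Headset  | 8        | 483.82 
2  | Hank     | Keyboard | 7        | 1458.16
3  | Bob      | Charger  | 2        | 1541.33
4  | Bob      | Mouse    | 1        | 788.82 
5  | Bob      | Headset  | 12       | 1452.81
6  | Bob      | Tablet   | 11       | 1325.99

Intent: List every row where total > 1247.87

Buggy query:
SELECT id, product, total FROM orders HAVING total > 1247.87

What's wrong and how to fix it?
Bug: HAVING filters the output of aggregation, but this query has no GROUP BY and no aggregate functions, so SQLite rejects it (HAVING clause on a non-aggregate query); the condition here is per row

Fix: Use WHERE for row-level filtering

Corrected query:
SELECT id, product, total FROM orders WHERE total > 1247.87

Result:
id | product  | total  
---+----------+--------
2  | Keyboard | 1458.16
3  | Charger  | 1541.33
5  | Headset  | 1452.81
6  | Tablet   | 1325.99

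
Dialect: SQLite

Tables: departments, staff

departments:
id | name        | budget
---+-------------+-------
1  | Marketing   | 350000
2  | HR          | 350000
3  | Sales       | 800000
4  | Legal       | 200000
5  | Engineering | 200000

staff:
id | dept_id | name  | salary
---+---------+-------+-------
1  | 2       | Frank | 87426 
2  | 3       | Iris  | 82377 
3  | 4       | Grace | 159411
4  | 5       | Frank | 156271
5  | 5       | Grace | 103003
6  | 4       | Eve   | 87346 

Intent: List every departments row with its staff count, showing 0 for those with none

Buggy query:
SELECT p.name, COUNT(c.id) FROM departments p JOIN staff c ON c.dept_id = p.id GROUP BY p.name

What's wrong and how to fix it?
Bug: INNER JOIN drops departments rows that have no matching staff rows

Fix: Switch to LEFT JOIN to retain unmatched parent rows

Corrected query:
SELECT p.name, COUNT(c.id) FROM departments p LEFT JOIN staff c ON c.dept_id = p.id GROUP BY p.name

Result:
name        | COUNT(c.id)
------------+------------
Engineering | 2          
HR          | 1          
Legal       | 2          
Marketing   | 0          
Sales       | 1          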